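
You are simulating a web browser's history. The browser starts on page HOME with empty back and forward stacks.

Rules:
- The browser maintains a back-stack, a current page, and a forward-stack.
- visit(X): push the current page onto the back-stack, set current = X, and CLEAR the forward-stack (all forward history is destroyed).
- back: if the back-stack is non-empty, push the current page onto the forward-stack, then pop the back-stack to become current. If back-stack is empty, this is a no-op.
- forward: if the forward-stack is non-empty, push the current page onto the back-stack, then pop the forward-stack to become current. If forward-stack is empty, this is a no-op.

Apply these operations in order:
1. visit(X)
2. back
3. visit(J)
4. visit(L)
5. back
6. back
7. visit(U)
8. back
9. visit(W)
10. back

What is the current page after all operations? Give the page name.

After 1 (visit(X)): cur=X back=1 fwd=0
After 2 (back): cur=HOME back=0 fwd=1
After 3 (visit(J)): cur=J back=1 fwd=0
After 4 (visit(L)): cur=L back=2 fwd=0
After 5 (back): cur=J back=1 fwd=1
After 6 (back): cur=HOME back=0 fwd=2
After 7 (visit(U)): cur=U back=1 fwd=0
After 8 (back): cur=HOME back=0 fwd=1
After 9 (visit(W)): cur=W back=1 fwd=0
After 10 (back): cur=HOME back=0 fwd=1

Answer: HOME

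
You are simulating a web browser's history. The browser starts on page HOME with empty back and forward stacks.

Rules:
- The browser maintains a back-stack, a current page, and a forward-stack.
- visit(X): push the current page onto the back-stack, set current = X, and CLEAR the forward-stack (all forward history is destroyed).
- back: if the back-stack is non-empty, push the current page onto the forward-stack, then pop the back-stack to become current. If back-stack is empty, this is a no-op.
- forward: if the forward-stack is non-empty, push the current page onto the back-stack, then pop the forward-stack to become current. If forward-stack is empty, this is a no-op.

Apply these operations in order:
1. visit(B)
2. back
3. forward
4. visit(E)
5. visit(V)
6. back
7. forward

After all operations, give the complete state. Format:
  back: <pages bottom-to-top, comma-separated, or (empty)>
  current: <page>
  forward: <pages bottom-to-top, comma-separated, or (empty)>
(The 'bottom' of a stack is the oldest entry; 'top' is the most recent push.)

After 1 (visit(B)): cur=B back=1 fwd=0
After 2 (back): cur=HOME back=0 fwd=1
After 3 (forward): cur=B back=1 fwd=0
After 4 (visit(E)): cur=E back=2 fwd=0
After 5 (visit(V)): cur=V back=3 fwd=0
After 6 (back): cur=E back=2 fwd=1
After 7 (forward): cur=V back=3 fwd=0

Answer: back: HOME,B,E
current: V
forward: (empty)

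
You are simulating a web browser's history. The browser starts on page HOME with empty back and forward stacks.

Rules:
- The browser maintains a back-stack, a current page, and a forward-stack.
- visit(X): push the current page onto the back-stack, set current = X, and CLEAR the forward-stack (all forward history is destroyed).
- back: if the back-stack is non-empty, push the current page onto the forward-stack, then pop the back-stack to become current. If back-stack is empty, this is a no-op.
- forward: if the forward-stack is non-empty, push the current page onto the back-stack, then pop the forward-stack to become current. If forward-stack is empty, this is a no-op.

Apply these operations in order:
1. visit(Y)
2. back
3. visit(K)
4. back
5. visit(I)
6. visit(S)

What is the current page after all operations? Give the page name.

After 1 (visit(Y)): cur=Y back=1 fwd=0
After 2 (back): cur=HOME back=0 fwd=1
After 3 (visit(K)): cur=K back=1 fwd=0
After 4 (back): cur=HOME back=0 fwd=1
After 5 (visit(I)): cur=I back=1 fwd=0
After 6 (visit(S)): cur=S back=2 fwd=0

Answer: S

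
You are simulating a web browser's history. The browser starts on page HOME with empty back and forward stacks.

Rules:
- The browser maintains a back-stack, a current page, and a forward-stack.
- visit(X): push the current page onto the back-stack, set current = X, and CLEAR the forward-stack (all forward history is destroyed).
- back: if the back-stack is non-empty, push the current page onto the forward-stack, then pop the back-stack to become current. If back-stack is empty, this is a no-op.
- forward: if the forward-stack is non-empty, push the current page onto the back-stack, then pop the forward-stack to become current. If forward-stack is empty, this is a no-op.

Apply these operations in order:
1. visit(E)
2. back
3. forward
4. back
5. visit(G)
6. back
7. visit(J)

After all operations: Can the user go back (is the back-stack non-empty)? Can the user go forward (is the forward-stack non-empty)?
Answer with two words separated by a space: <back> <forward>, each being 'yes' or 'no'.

Answer: yes no

Derivation:
After 1 (visit(E)): cur=E back=1 fwd=0
After 2 (back): cur=HOME back=0 fwd=1
After 3 (forward): cur=E back=1 fwd=0
After 4 (back): cur=HOME back=0 fwd=1
After 5 (visit(G)): cur=G back=1 fwd=0
After 6 (back): cur=HOME back=0 fwd=1
After 7 (visit(J)): cur=J back=1 fwd=0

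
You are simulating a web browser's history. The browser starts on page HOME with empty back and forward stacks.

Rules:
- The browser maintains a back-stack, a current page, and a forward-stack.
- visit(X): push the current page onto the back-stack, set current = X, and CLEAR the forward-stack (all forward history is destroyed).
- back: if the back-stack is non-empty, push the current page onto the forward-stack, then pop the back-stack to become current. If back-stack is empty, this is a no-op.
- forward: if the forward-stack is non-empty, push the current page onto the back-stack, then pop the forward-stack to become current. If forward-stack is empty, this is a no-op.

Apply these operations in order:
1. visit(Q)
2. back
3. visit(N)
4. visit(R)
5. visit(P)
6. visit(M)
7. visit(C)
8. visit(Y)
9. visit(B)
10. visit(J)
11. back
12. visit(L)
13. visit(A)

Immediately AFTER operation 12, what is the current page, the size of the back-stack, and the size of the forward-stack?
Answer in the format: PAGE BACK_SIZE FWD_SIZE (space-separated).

After 1 (visit(Q)): cur=Q back=1 fwd=0
After 2 (back): cur=HOME back=0 fwd=1
After 3 (visit(N)): cur=N back=1 fwd=0
After 4 (visit(R)): cur=R back=2 fwd=0
After 5 (visit(P)): cur=P back=3 fwd=0
After 6 (visit(M)): cur=M back=4 fwd=0
After 7 (visit(C)): cur=C back=5 fwd=0
After 8 (visit(Y)): cur=Y back=6 fwd=0
After 9 (visit(B)): cur=B back=7 fwd=0
After 10 (visit(J)): cur=J back=8 fwd=0
After 11 (back): cur=B back=7 fwd=1
After 12 (visit(L)): cur=L back=8 fwd=0

L 8 0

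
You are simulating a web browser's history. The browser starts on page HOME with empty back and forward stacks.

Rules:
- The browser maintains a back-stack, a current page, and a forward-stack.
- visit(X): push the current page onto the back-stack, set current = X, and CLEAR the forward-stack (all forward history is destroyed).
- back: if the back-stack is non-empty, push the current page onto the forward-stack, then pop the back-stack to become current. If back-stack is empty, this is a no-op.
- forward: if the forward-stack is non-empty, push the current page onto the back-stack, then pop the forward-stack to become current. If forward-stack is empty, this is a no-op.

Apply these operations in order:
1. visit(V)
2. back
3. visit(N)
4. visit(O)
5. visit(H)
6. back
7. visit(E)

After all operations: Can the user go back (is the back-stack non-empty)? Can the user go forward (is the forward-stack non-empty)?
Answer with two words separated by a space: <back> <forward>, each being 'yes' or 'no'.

Answer: yes no

Derivation:
After 1 (visit(V)): cur=V back=1 fwd=0
After 2 (back): cur=HOME back=0 fwd=1
After 3 (visit(N)): cur=N back=1 fwd=0
After 4 (visit(O)): cur=O back=2 fwd=0
After 5 (visit(H)): cur=H back=3 fwd=0
After 6 (back): cur=O back=2 fwd=1
After 7 (visit(E)): cur=E back=3 fwd=0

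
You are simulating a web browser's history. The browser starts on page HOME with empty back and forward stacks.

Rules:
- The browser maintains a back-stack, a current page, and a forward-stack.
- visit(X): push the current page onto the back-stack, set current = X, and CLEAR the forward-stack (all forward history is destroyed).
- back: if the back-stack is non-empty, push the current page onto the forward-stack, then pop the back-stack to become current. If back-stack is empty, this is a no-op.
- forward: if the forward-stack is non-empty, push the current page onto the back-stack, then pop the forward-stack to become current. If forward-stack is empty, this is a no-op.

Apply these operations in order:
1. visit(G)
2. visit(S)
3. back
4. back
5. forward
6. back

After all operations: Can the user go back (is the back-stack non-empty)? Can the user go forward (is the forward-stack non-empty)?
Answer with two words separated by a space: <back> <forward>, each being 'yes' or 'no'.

Answer: no yes

Derivation:
After 1 (visit(G)): cur=G back=1 fwd=0
After 2 (visit(S)): cur=S back=2 fwd=0
After 3 (back): cur=G back=1 fwd=1
After 4 (back): cur=HOME back=0 fwd=2
After 5 (forward): cur=G back=1 fwd=1
After 6 (back): cur=HOME back=0 fwd=2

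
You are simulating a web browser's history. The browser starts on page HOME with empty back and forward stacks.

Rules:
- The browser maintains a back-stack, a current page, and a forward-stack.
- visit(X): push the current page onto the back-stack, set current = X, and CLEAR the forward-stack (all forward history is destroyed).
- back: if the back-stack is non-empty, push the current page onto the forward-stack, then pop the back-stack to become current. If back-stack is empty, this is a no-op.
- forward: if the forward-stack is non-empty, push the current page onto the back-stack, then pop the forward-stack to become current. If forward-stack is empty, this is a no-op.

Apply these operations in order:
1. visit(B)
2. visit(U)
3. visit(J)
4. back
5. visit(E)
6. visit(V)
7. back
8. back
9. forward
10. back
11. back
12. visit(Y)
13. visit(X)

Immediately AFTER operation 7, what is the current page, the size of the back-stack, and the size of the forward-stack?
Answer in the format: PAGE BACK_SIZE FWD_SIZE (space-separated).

After 1 (visit(B)): cur=B back=1 fwd=0
After 2 (visit(U)): cur=U back=2 fwd=0
After 3 (visit(J)): cur=J back=3 fwd=0
After 4 (back): cur=U back=2 fwd=1
After 5 (visit(E)): cur=E back=3 fwd=0
After 6 (visit(V)): cur=V back=4 fwd=0
After 7 (back): cur=E back=3 fwd=1

E 3 1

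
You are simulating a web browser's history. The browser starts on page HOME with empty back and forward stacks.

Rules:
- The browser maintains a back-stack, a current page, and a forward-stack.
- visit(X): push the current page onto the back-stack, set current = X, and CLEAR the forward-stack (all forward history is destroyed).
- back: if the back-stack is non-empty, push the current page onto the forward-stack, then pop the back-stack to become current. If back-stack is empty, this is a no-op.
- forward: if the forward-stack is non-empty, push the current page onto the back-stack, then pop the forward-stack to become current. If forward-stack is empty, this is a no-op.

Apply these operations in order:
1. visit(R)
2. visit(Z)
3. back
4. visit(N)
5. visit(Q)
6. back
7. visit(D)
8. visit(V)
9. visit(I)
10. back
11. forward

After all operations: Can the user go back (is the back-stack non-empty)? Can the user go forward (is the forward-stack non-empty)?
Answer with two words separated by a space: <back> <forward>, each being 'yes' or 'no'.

Answer: yes no

Derivation:
After 1 (visit(R)): cur=R back=1 fwd=0
After 2 (visit(Z)): cur=Z back=2 fwd=0
After 3 (back): cur=R back=1 fwd=1
After 4 (visit(N)): cur=N back=2 fwd=0
After 5 (visit(Q)): cur=Q back=3 fwd=0
After 6 (back): cur=N back=2 fwd=1
After 7 (visit(D)): cur=D back=3 fwd=0
After 8 (visit(V)): cur=V back=4 fwd=0
After 9 (visit(I)): cur=I back=5 fwd=0
After 10 (back): cur=V back=4 fwd=1
After 11 (forward): cur=I back=5 fwd=0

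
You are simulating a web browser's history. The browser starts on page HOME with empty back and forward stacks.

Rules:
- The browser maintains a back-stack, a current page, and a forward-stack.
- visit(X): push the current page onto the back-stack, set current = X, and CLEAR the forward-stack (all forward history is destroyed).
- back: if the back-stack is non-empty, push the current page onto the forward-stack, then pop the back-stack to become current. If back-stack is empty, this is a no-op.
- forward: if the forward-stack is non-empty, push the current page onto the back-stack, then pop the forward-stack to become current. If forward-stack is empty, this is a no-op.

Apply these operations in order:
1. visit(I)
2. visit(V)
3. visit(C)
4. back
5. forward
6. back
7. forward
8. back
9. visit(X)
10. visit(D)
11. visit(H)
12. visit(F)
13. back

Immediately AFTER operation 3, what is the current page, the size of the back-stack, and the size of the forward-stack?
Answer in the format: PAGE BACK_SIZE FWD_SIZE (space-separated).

After 1 (visit(I)): cur=I back=1 fwd=0
After 2 (visit(V)): cur=V back=2 fwd=0
After 3 (visit(C)): cur=C back=3 fwd=0

C 3 0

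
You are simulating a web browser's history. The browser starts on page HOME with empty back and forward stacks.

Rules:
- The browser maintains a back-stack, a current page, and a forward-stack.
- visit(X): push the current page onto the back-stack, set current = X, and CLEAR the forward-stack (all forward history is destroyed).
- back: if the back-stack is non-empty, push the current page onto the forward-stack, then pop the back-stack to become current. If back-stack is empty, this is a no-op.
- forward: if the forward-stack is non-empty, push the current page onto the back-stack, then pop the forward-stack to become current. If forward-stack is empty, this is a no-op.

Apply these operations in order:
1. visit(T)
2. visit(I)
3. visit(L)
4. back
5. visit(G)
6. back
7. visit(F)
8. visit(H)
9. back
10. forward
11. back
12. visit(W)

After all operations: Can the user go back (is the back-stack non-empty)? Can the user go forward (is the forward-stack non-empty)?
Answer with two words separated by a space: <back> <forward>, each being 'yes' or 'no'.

Answer: yes no

Derivation:
After 1 (visit(T)): cur=T back=1 fwd=0
After 2 (visit(I)): cur=I back=2 fwd=0
After 3 (visit(L)): cur=L back=3 fwd=0
After 4 (back): cur=I back=2 fwd=1
After 5 (visit(G)): cur=G back=3 fwd=0
After 6 (back): cur=I back=2 fwd=1
After 7 (visit(F)): cur=F back=3 fwd=0
After 8 (visit(H)): cur=H back=4 fwd=0
After 9 (back): cur=F back=3 fwd=1
After 10 (forward): cur=H back=4 fwd=0
After 11 (back): cur=F back=3 fwd=1
After 12 (visit(W)): cur=W back=4 fwd=0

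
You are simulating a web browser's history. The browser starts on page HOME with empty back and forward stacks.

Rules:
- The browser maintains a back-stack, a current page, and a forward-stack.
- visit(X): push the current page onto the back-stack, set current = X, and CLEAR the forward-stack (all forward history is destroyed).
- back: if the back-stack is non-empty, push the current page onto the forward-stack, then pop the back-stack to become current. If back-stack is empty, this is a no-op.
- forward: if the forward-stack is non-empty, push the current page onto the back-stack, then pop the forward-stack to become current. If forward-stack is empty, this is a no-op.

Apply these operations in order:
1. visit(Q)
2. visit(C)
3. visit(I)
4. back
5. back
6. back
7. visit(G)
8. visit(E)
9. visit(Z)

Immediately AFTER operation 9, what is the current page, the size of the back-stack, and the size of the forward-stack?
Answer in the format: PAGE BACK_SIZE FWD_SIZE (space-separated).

After 1 (visit(Q)): cur=Q back=1 fwd=0
After 2 (visit(C)): cur=C back=2 fwd=0
After 3 (visit(I)): cur=I back=3 fwd=0
After 4 (back): cur=C back=2 fwd=1
After 5 (back): cur=Q back=1 fwd=2
After 6 (back): cur=HOME back=0 fwd=3
After 7 (visit(G)): cur=G back=1 fwd=0
After 8 (visit(E)): cur=E back=2 fwd=0
After 9 (visit(Z)): cur=Z back=3 fwd=0

Z 3 0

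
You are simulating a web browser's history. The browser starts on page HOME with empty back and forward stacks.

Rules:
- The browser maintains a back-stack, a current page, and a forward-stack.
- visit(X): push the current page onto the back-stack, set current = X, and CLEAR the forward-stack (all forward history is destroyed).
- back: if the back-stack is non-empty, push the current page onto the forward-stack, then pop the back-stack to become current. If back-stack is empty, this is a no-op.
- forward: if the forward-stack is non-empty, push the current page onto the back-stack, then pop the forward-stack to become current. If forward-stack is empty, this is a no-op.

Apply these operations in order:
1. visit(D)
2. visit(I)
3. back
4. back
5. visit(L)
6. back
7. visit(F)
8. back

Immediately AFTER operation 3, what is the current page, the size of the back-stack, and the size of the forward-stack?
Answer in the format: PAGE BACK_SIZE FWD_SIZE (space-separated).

After 1 (visit(D)): cur=D back=1 fwd=0
After 2 (visit(I)): cur=I back=2 fwd=0
After 3 (back): cur=D back=1 fwd=1

D 1 1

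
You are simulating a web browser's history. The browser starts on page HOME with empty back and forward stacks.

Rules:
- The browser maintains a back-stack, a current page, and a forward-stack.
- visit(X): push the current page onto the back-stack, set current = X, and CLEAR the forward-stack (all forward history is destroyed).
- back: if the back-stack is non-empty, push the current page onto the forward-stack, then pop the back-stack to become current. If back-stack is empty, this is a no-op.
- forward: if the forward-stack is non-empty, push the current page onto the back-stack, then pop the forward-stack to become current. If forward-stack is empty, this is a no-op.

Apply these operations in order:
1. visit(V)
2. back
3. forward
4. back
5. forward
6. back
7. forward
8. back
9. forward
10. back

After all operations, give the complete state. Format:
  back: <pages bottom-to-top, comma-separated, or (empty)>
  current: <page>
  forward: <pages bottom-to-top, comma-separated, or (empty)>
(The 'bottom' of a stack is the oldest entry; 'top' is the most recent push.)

Answer: back: (empty)
current: HOME
forward: V

Derivation:
After 1 (visit(V)): cur=V back=1 fwd=0
After 2 (back): cur=HOME back=0 fwd=1
After 3 (forward): cur=V back=1 fwd=0
After 4 (back): cur=HOME back=0 fwd=1
After 5 (forward): cur=V back=1 fwd=0
After 6 (back): cur=HOME back=0 fwd=1
After 7 (forward): cur=V back=1 fwd=0
After 8 (back): cur=HOME back=0 fwd=1
After 9 (forward): cur=V back=1 fwd=0
After 10 (back): cur=HOME back=0 fwd=1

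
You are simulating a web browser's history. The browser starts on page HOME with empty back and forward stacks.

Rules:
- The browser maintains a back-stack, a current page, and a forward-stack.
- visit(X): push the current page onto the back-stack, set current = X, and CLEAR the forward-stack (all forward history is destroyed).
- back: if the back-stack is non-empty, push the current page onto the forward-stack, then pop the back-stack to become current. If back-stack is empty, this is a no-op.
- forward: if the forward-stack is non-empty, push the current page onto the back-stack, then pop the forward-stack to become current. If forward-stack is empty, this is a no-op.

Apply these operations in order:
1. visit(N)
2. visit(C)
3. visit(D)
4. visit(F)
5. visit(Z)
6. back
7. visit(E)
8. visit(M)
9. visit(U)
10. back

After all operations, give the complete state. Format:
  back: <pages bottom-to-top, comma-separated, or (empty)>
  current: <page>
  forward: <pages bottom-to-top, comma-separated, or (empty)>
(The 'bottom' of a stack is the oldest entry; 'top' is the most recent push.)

Answer: back: HOME,N,C,D,F,E
current: M
forward: U

Derivation:
After 1 (visit(N)): cur=N back=1 fwd=0
After 2 (visit(C)): cur=C back=2 fwd=0
After 3 (visit(D)): cur=D back=3 fwd=0
After 4 (visit(F)): cur=F back=4 fwd=0
After 5 (visit(Z)): cur=Z back=5 fwd=0
After 6 (back): cur=F back=4 fwd=1
After 7 (visit(E)): cur=E back=5 fwd=0
After 8 (visit(M)): cur=M back=6 fwd=0
After 9 (visit(U)): cur=U back=7 fwd=0
After 10 (back): cur=M back=6 fwd=1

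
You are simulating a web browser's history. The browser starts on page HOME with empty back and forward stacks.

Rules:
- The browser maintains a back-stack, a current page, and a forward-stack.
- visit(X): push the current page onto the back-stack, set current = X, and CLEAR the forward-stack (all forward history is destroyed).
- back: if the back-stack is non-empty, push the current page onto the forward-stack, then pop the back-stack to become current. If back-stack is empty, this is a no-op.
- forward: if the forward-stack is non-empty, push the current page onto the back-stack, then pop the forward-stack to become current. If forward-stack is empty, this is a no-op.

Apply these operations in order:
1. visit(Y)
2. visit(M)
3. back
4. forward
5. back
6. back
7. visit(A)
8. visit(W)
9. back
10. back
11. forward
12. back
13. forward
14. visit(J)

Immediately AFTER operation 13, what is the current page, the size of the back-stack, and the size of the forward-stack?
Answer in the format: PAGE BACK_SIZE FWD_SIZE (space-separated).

After 1 (visit(Y)): cur=Y back=1 fwd=0
After 2 (visit(M)): cur=M back=2 fwd=0
After 3 (back): cur=Y back=1 fwd=1
After 4 (forward): cur=M back=2 fwd=0
After 5 (back): cur=Y back=1 fwd=1
After 6 (back): cur=HOME back=0 fwd=2
After 7 (visit(A)): cur=A back=1 fwd=0
After 8 (visit(W)): cur=W back=2 fwd=0
After 9 (back): cur=A back=1 fwd=1
After 10 (back): cur=HOME back=0 fwd=2
After 11 (forward): cur=A back=1 fwd=1
After 12 (back): cur=HOME back=0 fwd=2
After 13 (forward): cur=A back=1 fwd=1

A 1 1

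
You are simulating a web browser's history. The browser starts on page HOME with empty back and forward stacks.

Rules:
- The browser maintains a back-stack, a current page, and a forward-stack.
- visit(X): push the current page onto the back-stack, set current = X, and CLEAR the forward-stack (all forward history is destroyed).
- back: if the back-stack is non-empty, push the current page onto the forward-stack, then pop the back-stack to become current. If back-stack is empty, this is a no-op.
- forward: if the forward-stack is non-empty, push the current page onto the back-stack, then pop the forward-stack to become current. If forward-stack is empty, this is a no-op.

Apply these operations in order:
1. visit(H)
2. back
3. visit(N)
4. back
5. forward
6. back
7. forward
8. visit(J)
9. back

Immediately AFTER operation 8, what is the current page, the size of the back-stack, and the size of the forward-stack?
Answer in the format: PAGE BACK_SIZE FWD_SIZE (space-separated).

After 1 (visit(H)): cur=H back=1 fwd=0
After 2 (back): cur=HOME back=0 fwd=1
After 3 (visit(N)): cur=N back=1 fwd=0
After 4 (back): cur=HOME back=0 fwd=1
After 5 (forward): cur=N back=1 fwd=0
After 6 (back): cur=HOME back=0 fwd=1
After 7 (forward): cur=N back=1 fwd=0
After 8 (visit(J)): cur=J back=2 fwd=0

J 2 0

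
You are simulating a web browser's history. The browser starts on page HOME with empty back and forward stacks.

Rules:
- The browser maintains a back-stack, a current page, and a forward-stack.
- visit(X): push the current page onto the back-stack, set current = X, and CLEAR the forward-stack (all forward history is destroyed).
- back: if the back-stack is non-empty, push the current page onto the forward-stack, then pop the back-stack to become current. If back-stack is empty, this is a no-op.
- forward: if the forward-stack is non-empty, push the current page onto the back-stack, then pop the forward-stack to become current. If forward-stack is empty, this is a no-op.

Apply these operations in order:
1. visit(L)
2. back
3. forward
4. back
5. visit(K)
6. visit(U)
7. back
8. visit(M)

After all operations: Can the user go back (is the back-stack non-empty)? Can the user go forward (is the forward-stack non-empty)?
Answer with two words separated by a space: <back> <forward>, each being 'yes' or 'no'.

Answer: yes no

Derivation:
After 1 (visit(L)): cur=L back=1 fwd=0
After 2 (back): cur=HOME back=0 fwd=1
After 3 (forward): cur=L back=1 fwd=0
After 4 (back): cur=HOME back=0 fwd=1
After 5 (visit(K)): cur=K back=1 fwd=0
After 6 (visit(U)): cur=U back=2 fwd=0
After 7 (back): cur=K back=1 fwd=1
After 8 (visit(M)): cur=M back=2 fwd=0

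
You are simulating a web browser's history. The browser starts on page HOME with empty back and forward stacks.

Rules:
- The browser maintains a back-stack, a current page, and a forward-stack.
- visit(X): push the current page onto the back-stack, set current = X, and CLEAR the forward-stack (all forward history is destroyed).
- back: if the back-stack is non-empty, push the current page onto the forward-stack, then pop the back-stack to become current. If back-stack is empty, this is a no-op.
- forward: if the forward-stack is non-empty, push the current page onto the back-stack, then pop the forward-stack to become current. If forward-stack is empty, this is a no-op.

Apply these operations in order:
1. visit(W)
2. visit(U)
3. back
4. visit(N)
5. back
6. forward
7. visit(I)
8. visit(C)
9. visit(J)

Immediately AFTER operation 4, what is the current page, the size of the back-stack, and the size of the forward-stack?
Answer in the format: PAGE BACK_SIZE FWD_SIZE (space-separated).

After 1 (visit(W)): cur=W back=1 fwd=0
After 2 (visit(U)): cur=U back=2 fwd=0
After 3 (back): cur=W back=1 fwd=1
After 4 (visit(N)): cur=N back=2 fwd=0

N 2 0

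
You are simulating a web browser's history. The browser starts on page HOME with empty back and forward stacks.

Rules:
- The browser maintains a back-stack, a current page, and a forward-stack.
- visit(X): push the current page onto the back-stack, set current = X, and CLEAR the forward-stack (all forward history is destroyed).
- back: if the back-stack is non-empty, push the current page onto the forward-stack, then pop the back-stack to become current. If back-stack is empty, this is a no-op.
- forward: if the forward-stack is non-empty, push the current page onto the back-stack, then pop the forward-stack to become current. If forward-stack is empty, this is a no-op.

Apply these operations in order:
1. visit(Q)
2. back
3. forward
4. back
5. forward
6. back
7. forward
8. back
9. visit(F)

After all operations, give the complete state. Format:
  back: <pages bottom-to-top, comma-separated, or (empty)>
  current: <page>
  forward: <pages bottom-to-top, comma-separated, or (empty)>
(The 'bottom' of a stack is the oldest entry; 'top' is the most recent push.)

Answer: back: HOME
current: F
forward: (empty)

Derivation:
After 1 (visit(Q)): cur=Q back=1 fwd=0
After 2 (back): cur=HOME back=0 fwd=1
After 3 (forward): cur=Q back=1 fwd=0
After 4 (back): cur=HOME back=0 fwd=1
After 5 (forward): cur=Q back=1 fwd=0
After 6 (back): cur=HOME back=0 fwd=1
After 7 (forward): cur=Q back=1 fwd=0
After 8 (back): cur=HOME back=0 fwd=1
After 9 (visit(F)): cur=F back=1 fwd=0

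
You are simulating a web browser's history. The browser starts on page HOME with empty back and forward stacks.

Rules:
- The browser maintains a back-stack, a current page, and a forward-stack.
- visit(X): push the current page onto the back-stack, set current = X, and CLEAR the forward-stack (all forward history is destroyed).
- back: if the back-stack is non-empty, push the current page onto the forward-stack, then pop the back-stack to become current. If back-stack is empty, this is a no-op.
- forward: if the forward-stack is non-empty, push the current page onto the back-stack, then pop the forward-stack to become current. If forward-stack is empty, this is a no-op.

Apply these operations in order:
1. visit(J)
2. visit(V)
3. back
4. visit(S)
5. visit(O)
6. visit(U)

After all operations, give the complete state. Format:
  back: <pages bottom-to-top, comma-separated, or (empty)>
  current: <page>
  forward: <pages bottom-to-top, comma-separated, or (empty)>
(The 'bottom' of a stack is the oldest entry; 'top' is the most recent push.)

Answer: back: HOME,J,S,O
current: U
forward: (empty)

Derivation:
After 1 (visit(J)): cur=J back=1 fwd=0
After 2 (visit(V)): cur=V back=2 fwd=0
After 3 (back): cur=J back=1 fwd=1
After 4 (visit(S)): cur=S back=2 fwd=0
After 5 (visit(O)): cur=O back=3 fwd=0
After 6 (visit(U)): cur=U back=4 fwd=0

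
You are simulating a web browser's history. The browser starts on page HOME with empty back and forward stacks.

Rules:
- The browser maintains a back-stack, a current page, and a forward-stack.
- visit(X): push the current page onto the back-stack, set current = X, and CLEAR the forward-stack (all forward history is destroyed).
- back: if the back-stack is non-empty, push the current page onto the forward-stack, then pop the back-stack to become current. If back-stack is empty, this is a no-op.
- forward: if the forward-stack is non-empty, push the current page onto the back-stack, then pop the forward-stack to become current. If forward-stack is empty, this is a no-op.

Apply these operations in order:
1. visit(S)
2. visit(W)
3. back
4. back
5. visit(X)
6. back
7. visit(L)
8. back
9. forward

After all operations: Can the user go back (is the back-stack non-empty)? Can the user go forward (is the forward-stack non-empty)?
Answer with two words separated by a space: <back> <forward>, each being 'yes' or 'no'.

Answer: yes no

Derivation:
After 1 (visit(S)): cur=S back=1 fwd=0
After 2 (visit(W)): cur=W back=2 fwd=0
After 3 (back): cur=S back=1 fwd=1
After 4 (back): cur=HOME back=0 fwd=2
After 5 (visit(X)): cur=X back=1 fwd=0
After 6 (back): cur=HOME back=0 fwd=1
After 7 (visit(L)): cur=L back=1 fwd=0
After 8 (back): cur=HOME back=0 fwd=1
After 9 (forward): cur=L back=1 fwd=0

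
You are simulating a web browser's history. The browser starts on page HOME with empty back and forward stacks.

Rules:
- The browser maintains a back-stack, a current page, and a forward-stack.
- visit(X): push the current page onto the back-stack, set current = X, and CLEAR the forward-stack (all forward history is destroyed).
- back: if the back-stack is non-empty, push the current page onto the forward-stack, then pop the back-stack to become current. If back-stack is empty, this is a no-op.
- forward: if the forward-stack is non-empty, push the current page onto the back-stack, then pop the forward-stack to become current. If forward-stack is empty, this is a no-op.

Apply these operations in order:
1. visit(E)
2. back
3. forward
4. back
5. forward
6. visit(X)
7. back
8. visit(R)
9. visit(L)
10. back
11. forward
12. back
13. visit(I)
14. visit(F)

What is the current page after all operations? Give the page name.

Answer: F

Derivation:
After 1 (visit(E)): cur=E back=1 fwd=0
After 2 (back): cur=HOME back=0 fwd=1
After 3 (forward): cur=E back=1 fwd=0
After 4 (back): cur=HOME back=0 fwd=1
After 5 (forward): cur=E back=1 fwd=0
After 6 (visit(X)): cur=X back=2 fwd=0
After 7 (back): cur=E back=1 fwd=1
After 8 (visit(R)): cur=R back=2 fwd=0
After 9 (visit(L)): cur=L back=3 fwd=0
After 10 (back): cur=R back=2 fwd=1
After 11 (forward): cur=L back=3 fwd=0
After 12 (back): cur=R back=2 fwd=1
After 13 (visit(I)): cur=I back=3 fwd=0
After 14 (visit(F)): cur=F back=4 fwd=0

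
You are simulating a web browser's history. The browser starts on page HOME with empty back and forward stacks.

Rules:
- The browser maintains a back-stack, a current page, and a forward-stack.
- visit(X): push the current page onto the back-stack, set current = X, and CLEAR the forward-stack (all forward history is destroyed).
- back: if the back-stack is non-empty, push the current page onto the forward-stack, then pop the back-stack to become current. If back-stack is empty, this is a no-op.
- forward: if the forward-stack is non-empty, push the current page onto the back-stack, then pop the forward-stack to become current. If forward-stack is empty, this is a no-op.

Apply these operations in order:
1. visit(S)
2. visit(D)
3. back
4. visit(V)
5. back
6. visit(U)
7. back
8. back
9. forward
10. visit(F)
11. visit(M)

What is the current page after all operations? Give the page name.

After 1 (visit(S)): cur=S back=1 fwd=0
After 2 (visit(D)): cur=D back=2 fwd=0
After 3 (back): cur=S back=1 fwd=1
After 4 (visit(V)): cur=V back=2 fwd=0
After 5 (back): cur=S back=1 fwd=1
After 6 (visit(U)): cur=U back=2 fwd=0
After 7 (back): cur=S back=1 fwd=1
After 8 (back): cur=HOME back=0 fwd=2
After 9 (forward): cur=S back=1 fwd=1
After 10 (visit(F)): cur=F back=2 fwd=0
After 11 (visit(M)): cur=M back=3 fwd=0

Answer: M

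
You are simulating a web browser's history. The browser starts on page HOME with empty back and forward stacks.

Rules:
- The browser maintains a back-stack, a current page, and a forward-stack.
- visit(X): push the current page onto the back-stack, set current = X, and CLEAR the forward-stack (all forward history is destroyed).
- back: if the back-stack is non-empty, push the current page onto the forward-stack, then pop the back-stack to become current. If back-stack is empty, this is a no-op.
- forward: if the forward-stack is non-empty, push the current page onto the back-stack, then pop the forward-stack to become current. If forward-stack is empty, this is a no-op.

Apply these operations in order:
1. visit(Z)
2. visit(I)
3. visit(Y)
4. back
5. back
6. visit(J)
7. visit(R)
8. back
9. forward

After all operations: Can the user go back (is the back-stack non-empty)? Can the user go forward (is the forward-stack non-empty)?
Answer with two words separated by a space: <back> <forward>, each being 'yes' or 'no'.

After 1 (visit(Z)): cur=Z back=1 fwd=0
After 2 (visit(I)): cur=I back=2 fwd=0
After 3 (visit(Y)): cur=Y back=3 fwd=0
After 4 (back): cur=I back=2 fwd=1
After 5 (back): cur=Z back=1 fwd=2
After 6 (visit(J)): cur=J back=2 fwd=0
After 7 (visit(R)): cur=R back=3 fwd=0
After 8 (back): cur=J back=2 fwd=1
After 9 (forward): cur=R back=3 fwd=0

Answer: yes no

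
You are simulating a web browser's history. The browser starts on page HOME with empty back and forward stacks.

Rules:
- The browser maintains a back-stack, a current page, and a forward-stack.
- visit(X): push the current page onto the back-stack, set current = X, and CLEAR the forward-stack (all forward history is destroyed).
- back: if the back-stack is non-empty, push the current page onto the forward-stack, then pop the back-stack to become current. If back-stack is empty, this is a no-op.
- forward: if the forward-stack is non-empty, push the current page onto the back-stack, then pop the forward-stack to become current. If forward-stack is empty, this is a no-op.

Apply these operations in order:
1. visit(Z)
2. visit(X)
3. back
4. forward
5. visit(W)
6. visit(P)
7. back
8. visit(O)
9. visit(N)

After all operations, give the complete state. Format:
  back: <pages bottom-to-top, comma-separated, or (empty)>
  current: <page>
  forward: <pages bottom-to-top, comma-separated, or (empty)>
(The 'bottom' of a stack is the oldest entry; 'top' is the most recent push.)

After 1 (visit(Z)): cur=Z back=1 fwd=0
After 2 (visit(X)): cur=X back=2 fwd=0
After 3 (back): cur=Z back=1 fwd=1
After 4 (forward): cur=X back=2 fwd=0
After 5 (visit(W)): cur=W back=3 fwd=0
After 6 (visit(P)): cur=P back=4 fwd=0
After 7 (back): cur=W back=3 fwd=1
After 8 (visit(O)): cur=O back=4 fwd=0
After 9 (visit(N)): cur=N back=5 fwd=0

Answer: back: HOME,Z,X,W,O
current: N
forward: (empty)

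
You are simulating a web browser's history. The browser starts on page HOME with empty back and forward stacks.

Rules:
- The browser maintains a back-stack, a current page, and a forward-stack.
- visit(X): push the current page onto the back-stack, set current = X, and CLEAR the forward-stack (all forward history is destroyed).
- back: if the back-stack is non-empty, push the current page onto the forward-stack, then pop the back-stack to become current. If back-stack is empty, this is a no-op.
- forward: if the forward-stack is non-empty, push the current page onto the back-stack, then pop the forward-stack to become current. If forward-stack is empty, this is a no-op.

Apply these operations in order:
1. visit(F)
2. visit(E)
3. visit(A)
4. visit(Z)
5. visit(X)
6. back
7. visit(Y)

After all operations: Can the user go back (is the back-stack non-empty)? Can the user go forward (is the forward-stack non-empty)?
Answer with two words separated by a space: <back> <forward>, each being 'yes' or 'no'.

Answer: yes no

Derivation:
After 1 (visit(F)): cur=F back=1 fwd=0
After 2 (visit(E)): cur=E back=2 fwd=0
After 3 (visit(A)): cur=A back=3 fwd=0
After 4 (visit(Z)): cur=Z back=4 fwd=0
After 5 (visit(X)): cur=X back=5 fwd=0
After 6 (back): cur=Z back=4 fwd=1
After 7 (visit(Y)): cur=Y back=5 fwd=0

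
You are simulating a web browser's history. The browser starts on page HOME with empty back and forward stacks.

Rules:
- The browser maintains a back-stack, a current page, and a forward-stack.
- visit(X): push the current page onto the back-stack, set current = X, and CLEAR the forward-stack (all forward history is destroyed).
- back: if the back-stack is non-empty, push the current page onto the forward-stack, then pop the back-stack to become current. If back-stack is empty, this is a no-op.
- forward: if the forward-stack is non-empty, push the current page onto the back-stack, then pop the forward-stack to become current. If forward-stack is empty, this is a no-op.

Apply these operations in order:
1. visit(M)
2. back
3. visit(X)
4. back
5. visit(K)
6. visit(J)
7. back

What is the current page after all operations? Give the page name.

Answer: K

Derivation:
After 1 (visit(M)): cur=M back=1 fwd=0
After 2 (back): cur=HOME back=0 fwd=1
After 3 (visit(X)): cur=X back=1 fwd=0
After 4 (back): cur=HOME back=0 fwd=1
After 5 (visit(K)): cur=K back=1 fwd=0
After 6 (visit(J)): cur=J back=2 fwd=0
After 7 (back): cur=K back=1 fwd=1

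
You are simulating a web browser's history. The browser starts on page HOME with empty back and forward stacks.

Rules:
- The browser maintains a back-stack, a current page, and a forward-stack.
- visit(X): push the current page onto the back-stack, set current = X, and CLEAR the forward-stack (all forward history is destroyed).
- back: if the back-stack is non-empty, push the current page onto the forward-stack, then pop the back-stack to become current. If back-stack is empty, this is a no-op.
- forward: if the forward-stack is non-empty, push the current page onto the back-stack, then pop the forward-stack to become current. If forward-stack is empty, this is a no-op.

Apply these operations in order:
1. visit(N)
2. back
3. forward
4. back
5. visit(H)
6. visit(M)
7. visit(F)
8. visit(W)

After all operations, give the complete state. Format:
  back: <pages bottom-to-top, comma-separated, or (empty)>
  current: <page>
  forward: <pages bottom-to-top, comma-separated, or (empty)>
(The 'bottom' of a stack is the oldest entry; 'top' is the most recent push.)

Answer: back: HOME,H,M,F
current: W
forward: (empty)

Derivation:
After 1 (visit(N)): cur=N back=1 fwd=0
After 2 (back): cur=HOME back=0 fwd=1
After 3 (forward): cur=N back=1 fwd=0
After 4 (back): cur=HOME back=0 fwd=1
After 5 (visit(H)): cur=H back=1 fwd=0
After 6 (visit(M)): cur=M back=2 fwd=0
After 7 (visit(F)): cur=F back=3 fwd=0
After 8 (visit(W)): cur=W back=4 fwd=0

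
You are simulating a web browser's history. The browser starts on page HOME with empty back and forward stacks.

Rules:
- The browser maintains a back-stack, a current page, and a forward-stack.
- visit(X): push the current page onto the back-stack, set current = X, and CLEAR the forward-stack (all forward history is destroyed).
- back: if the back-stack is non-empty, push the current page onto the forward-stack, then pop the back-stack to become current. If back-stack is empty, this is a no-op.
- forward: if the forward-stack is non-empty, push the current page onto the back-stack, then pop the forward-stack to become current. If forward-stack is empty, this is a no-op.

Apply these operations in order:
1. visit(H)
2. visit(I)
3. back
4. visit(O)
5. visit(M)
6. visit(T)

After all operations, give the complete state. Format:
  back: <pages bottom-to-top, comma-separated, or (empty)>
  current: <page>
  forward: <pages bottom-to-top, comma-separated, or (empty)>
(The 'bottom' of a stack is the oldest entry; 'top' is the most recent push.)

After 1 (visit(H)): cur=H back=1 fwd=0
After 2 (visit(I)): cur=I back=2 fwd=0
After 3 (back): cur=H back=1 fwd=1
After 4 (visit(O)): cur=O back=2 fwd=0
After 5 (visit(M)): cur=M back=3 fwd=0
After 6 (visit(T)): cur=T back=4 fwd=0

Answer: back: HOME,H,O,M
current: T
forward: (empty)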